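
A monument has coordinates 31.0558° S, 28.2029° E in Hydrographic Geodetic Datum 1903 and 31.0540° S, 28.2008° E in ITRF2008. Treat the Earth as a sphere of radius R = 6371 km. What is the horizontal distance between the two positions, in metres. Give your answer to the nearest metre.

283 m

Δφ = -31.0540° − -31.0558° = +0.0018°; Δλ = 28.2008° − 28.2029° = -0.0021°.
1° along a meridian = πR/180 = 111195 m.
ΔN = Δφ × 111195 = 200.2 m; ΔE = Δλ × 111195 × cos(-31.0558°) = -0.0021 × 111195 × 0.856665 = -200.0 m.
Distance = √(ΔE² + ΔN²) = √((-200.0)² + 200.2²) = 283.0 m.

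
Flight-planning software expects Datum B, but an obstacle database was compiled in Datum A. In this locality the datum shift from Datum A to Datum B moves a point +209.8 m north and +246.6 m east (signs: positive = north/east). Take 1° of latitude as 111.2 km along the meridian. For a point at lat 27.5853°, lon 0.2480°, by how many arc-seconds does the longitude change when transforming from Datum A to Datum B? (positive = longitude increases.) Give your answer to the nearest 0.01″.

At latitude 27.5853°, cos φ = 0.886322.
1° of longitude at this latitude = 111.2 × cos φ = 98.56 km, so Δλ = 246.6 / 98559.1 = 0.0025021° = 9.007″.

Δλ = 9.01″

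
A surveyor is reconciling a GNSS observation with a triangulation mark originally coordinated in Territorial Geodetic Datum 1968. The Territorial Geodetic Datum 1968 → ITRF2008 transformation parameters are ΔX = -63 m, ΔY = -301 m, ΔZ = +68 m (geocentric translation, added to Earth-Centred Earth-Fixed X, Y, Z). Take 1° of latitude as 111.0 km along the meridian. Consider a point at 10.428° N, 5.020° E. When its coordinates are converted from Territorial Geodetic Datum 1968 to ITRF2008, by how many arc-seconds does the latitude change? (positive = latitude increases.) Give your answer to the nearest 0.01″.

sin φ = 0.181000, cos φ = 0.983483, sin λ = 0.087503, cos λ = 0.996164.
North component: ΔN = −sin φ cos λ·ΔX − sin φ sin λ·ΔY + cos φ·ΔZ = −(0.181000)(0.996164)(-63) − (0.181000)(0.087503)(-301) + (0.983483)(68) = 83.00 m.
1° of latitude spans 111000 m, so Δφ = 83.00 / 111000 × 3600 = 2.692″.

Δφ = 2.69″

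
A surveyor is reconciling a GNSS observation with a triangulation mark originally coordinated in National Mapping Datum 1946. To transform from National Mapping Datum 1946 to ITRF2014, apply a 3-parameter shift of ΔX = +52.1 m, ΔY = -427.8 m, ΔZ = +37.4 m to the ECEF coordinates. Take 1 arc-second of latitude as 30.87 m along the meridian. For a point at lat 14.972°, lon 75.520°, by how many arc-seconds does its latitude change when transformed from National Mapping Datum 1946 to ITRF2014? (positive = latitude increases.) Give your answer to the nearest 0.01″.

Δφ = 4.53″

sin φ = 0.258347, cos φ = 0.966052, sin λ = 0.968235, cos λ = 0.250042.
North component: ΔN = −sin φ cos λ·ΔX − sin φ sin λ·ΔY + cos φ·ΔZ = −(0.258347)(0.250042)(52.1) − (0.258347)(0.968235)(-427.8) + (0.966052)(37.4) = 139.77 m.
1° of latitude spans 3600 × 30.87 = 111132 m, so Δφ = 139.77 / 111132 × 3600 = 4.528″.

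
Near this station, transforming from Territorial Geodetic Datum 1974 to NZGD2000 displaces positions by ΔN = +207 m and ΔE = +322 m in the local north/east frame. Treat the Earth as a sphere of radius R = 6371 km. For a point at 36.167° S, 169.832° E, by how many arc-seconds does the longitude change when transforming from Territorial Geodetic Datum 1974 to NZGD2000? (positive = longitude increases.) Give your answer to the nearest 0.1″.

Δλ = 12.9″

At latitude -36.167°, cos φ = 0.807300.
One radian of longitude at latitude φ spans R cos φ, so Δλ = ΔE / (R cos φ) = 322.0 / (6371000 × 0.807300) = 6.2606e-05 rad = 12.913″.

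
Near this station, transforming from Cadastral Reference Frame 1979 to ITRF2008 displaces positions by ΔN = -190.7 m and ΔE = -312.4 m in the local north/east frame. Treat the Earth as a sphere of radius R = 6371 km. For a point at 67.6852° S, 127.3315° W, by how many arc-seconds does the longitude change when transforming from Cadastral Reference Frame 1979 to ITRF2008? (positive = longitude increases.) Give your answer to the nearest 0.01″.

At latitude -67.6852°, cos φ = 0.379695.
One radian of longitude at latitude φ spans R cos φ, so Δλ = ΔE / (R cos φ) = -312.4 / (6371000 × 0.379695) = -1.2914e-04 rad = -26.638″.

Δλ = -26.64″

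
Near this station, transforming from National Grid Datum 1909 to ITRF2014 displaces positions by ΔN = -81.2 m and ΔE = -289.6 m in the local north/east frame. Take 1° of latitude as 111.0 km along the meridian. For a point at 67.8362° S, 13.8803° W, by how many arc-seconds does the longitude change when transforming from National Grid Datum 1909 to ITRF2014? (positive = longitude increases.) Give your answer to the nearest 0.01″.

Δλ = -24.90″

At latitude -67.8362°, cos φ = 0.377256.
1° of longitude at this latitude = 111.0 × cos φ = 41.88 km, so Δλ = -289.6 / 41875.4 = -0.0069158° = -24.897″.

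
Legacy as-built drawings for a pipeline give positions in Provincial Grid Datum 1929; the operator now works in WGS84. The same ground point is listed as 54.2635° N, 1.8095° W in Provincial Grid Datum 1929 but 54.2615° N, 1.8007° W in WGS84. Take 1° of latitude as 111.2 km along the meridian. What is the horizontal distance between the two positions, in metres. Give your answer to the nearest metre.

Δφ = 54.2615° − 54.2635° = -0.0020°; Δλ = -1.8007° − -1.8095° = +0.0088°.
ΔN = Δφ × 111200 = -222.4 m; ΔE = Δλ × 111200 × cos(54.2635°) = +0.0088 × 111200 × 0.584058 = 571.5 m.
Distance = √(ΔE² + ΔN²) = √(571.5² + (-222.4)²) = 613.3 m.

613 m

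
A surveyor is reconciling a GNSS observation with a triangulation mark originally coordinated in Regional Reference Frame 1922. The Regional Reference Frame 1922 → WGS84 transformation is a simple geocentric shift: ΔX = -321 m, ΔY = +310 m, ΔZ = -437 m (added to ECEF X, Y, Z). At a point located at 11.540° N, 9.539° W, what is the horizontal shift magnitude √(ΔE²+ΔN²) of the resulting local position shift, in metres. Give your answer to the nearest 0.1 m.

435.3 m

The local east axis at (φ, λ) is (−sin λ, cos λ, 0), so ΔE = −sin(-9.539°)·(-321) + cos(-9.539°)·310 = 252.52 m.
The local north axis is (−sin φ cos λ, −sin φ sin λ, cos φ), giving ΔN = 63.329 + 10.277 − 428.166 = -354.56 m.
Horizontal magnitude = √(ΔE² + ΔN²) = √(252.52² + (-354.56)²) = 435.29 m.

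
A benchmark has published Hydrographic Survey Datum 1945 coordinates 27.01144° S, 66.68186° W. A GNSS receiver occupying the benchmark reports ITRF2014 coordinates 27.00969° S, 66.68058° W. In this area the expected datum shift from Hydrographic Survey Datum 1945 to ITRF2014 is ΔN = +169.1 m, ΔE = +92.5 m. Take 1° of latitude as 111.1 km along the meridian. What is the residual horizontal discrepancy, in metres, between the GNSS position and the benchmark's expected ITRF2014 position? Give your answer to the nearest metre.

Observed coordinate differences: Δφ = +0.00175°, Δλ = +0.00128°.
Converting to metres (1° lat = 111100 m, cos φ = 0.890916): observed ΔN = 194.4 m, observed ΔE = 126.7 m.
Subtracting the expected shift leaves a residual of 194.4 − (169.1) = 25.3 m north and 126.7 − (92.5) = 34.2 m east.
Residual distance = √(25.3² + 34.2²) = 42.6 m.

43 m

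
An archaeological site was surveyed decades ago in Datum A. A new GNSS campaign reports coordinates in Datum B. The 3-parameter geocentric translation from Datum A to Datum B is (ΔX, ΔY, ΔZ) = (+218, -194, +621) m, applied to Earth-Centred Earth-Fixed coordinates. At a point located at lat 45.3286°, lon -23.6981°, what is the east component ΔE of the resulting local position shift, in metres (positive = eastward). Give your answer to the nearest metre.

ΔE = -90 m

The local east axis at (φ, λ) is (−sin λ, cos λ, 0), so ΔE = −sin(-23.6981°)·218 + cos(-23.6981°)·(-194) = -90.02 m.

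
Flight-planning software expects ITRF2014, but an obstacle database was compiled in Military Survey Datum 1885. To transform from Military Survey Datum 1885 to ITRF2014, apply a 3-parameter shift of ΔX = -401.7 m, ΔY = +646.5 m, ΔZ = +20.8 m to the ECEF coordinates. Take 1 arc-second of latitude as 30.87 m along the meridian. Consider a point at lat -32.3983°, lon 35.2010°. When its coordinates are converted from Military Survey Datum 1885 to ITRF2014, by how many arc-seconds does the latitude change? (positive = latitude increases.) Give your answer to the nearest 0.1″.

Δφ = 1.3″

sin φ = -0.535802, cos φ = 0.844344, sin λ = 0.576447, cos λ = 0.817135.
North component: ΔN = −sin φ cos λ·ΔX − sin φ sin λ·ΔY + cos φ·ΔZ = −(-0.535802)(0.817135)(-401.7) − (-0.535802)(0.576447)(646.5) + (0.844344)(20.8) = 41.37 m.
1° of latitude spans 3600 × 30.87 = 111132 m, so Δφ = 41.37 / 111132 × 3600 = 1.340″.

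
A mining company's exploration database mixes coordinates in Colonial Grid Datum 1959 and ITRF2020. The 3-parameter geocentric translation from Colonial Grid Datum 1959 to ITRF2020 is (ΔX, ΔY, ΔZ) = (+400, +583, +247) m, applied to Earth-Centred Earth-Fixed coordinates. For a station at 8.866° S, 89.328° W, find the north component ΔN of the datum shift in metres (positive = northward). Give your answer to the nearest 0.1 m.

At φ = -8.866°, λ = -89.328°: sin φ = -0.154124, cos φ = 0.988051, sin λ = -0.999931, cos λ = 0.011728.
ΔN = −sin φ cos λ·ΔX − sin φ sin λ·ΔY + cos φ·ΔZ = −(-0.154124)(0.011728)(400) − (-0.154124)(-0.999931)(583) + (0.988051)(247) = 154.92 m.

ΔN = 154.9 m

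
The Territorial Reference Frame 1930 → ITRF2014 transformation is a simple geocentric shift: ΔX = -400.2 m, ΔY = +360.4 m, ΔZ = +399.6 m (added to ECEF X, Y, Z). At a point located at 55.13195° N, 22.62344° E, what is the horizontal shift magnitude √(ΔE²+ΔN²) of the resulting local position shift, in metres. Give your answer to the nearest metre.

The local east axis at (φ, λ) is (−sin λ, cos λ, 0), so ΔE = −sin(22.62344°)·(-400.2) + cos(22.62344°)·360.4 = 486.61 m.
The local north axis is (−sin φ cos λ, −sin φ sin λ, cos φ), giving ΔN = 303.087 − 113.747 + 228.447 = 417.79 m.
Horizontal magnitude = √(ΔE² + ΔN²) = √(486.61² + 417.79²) = 641.36 m.

641 m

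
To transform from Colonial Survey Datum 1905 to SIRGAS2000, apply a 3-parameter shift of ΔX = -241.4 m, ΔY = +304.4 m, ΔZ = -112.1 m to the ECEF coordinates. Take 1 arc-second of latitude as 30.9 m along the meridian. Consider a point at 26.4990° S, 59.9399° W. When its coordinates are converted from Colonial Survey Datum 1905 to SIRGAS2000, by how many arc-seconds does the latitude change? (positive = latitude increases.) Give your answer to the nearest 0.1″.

sin φ = -0.446182, cos φ = 0.894942, sin λ = -0.865500, cos λ = 0.500908.
North component: ΔN = −sin φ cos λ·ΔX − sin φ sin λ·ΔY + cos φ·ΔZ = −(-0.446182)(0.500908)(-241.4) − (-0.446182)(-0.865500)(304.4) + (0.894942)(-112.1) = -271.83 m.
1° of latitude spans 3600 × 30.90 = 111240 m, so Δφ = -271.83 / 111240 × 3600 = -8.797″.

Δφ = -8.8″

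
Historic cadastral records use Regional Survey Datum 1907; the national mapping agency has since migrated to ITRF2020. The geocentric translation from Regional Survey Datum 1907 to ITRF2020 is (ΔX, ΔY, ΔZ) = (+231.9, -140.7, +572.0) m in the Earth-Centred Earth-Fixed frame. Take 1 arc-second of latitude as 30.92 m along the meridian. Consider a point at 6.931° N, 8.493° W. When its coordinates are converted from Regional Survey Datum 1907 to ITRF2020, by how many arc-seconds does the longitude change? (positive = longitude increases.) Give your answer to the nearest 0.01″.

sin φ = 0.120674, cos φ = 0.992692, sin λ = -0.147689, cos λ = 0.989034.
East component: ΔE = −sin λ·ΔX + cos λ·ΔY = −(-0.147689)(231.9) + (0.989034)(-140.7) = -104.91 m.
1° of latitude spans 3600 × 30.92 = 111312 m; at latitude φ, 1° of longitude spans that × cos φ = 110498.6 m, so Δλ = -104.91 / 110498.6 × 3600 = -3.418″.

Δλ = -3.42″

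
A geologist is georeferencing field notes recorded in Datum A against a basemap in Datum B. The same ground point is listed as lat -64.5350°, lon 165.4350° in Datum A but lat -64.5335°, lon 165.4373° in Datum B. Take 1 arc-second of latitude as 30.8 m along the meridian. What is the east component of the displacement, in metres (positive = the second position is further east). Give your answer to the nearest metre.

ΔE = 110 m

Δφ = -64.5335° − -64.5350° = +0.0015°; Δλ = 165.4373° − 165.4350° = +0.0023°.
1° of latitude = 3600 × 30.80 = 110880 m.
ΔN = Δφ × 110880 = 166.3 m; ΔE = Δλ × 110880 × cos(-64.5350°) = +0.0023 × 110880 × 0.429960 = 109.7 m.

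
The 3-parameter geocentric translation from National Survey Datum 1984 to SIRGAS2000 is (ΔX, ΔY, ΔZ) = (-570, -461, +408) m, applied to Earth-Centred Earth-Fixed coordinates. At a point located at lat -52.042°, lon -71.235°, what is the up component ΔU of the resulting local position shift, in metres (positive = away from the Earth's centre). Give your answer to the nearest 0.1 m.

ΔU = -166.0 m

At φ = -52.042°, λ = -71.235°: sin φ = -0.788462, cos φ = 0.615084, sin λ = -0.946846, cos λ = 0.321687.
ΔU = cos φ cos λ·ΔX + cos φ sin λ·ΔY + sin φ·ΔZ = (0.615084)(0.321687)(-570) + (0.615084)(-0.946846)(-461) + (-0.788462)(408) = -165.99 m.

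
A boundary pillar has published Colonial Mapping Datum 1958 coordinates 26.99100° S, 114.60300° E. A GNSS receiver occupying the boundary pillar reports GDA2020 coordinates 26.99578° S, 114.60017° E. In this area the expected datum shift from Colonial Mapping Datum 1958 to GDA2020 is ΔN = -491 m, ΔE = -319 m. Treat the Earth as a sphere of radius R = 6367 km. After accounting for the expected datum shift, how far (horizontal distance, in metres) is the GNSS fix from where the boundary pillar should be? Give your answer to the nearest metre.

56 m

Observed coordinate differences: Δφ = -0.00478°, Δλ = -0.00283°.
Converting to metres (1° lat = 111125 m, cos φ = 0.891078): observed ΔN = -531.2 m, observed ΔE = -280.2 m.
Subtracting the expected shift leaves a residual of -531.2 − (-491) = -40.2 m north and -280.2 − (-319) = 38.8 m east.
Residual distance = √((-40.2)² + 38.8²) = 55.8 m.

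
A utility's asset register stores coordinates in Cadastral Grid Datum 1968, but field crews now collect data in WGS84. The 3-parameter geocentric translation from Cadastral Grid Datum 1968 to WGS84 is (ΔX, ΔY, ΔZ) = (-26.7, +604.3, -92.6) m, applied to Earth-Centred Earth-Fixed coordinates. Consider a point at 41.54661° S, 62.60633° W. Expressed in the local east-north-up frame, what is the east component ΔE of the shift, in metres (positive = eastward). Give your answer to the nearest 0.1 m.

The local east axis at (φ, λ) is (−sin λ, cos λ, 0), so ΔE = −sin(-62.60633°)·(-26.7) + cos(-62.60633°)·604.3 = 254.33 m.

ΔE = 254.3 m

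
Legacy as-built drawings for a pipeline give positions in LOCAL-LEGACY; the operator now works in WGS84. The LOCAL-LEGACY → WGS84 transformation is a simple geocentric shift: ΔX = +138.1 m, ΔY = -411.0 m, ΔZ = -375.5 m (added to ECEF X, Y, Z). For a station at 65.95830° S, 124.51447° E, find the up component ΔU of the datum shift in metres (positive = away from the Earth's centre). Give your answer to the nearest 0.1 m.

ΔU = 173.1 m

At φ = -65.95830°, λ = 124.51447°: sin φ = -0.913249, cos φ = 0.407401, sin λ = 0.823983, cos λ = -0.566614.
ΔU = cos φ cos λ·ΔX + cos φ sin λ·ΔY + sin φ·ΔZ = (0.407401)(-0.566614)(138.1) + (0.407401)(0.823983)(-411.0) + (-0.913249)(-375.5) = 173.08 m.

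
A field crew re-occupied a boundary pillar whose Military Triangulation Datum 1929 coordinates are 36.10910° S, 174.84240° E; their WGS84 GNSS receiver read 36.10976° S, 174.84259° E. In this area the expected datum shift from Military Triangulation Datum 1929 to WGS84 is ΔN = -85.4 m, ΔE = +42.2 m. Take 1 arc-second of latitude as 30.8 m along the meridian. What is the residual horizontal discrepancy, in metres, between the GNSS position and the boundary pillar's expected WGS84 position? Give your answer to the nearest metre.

28 m

Observed coordinate differences: Δφ = -0.00066°, Δλ = +0.00019°.
Converting to metres (1° lat = 110880 m, cos φ = 0.807896): observed ΔN = -73.2 m, observed ΔE = 17.0 m.
Subtracting the expected shift leaves a residual of -73.2 − (-85.4) = 12.2 m north and 17.0 − (42.2) = -25.2 m east.
Residual distance = √(12.2² + (-25.2)²) = 28.0 m.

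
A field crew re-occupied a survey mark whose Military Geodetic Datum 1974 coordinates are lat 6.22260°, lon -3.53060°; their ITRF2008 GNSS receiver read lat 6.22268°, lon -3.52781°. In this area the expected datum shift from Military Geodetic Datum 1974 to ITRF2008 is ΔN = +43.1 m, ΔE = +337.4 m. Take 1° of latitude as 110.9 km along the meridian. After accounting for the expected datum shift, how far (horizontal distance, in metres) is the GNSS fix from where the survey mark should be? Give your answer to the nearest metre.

Observed coordinate differences: Δφ = +0.00008°, Δλ = +0.00279°.
Converting to metres (1° lat = 110900 m, cos φ = 0.994108): observed ΔN = 8.9 m, observed ΔE = 307.6 m.
Subtracting the expected shift leaves a residual of 8.9 − (43.1) = -34.2 m north and 307.6 − (337.4) = -29.8 m east.
Residual distance = √((-34.2)² + (-29.8)²) = 45.4 m.

45 m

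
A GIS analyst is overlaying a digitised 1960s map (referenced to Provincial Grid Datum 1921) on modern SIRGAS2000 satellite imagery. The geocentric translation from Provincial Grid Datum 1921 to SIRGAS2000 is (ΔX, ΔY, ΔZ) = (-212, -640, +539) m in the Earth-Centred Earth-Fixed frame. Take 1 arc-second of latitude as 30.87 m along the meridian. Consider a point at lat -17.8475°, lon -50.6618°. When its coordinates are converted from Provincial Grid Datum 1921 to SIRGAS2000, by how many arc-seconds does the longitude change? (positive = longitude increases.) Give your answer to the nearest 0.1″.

Δλ = -19.4″

sin φ = -0.306485, cos φ = 0.951876, sin λ = -0.773418, cos λ = 0.633897.
East component: ΔE = −sin λ·ΔX + cos λ·ΔY = −(-0.773418)(-212) + (0.633897)(-640) = -569.66 m.
1° of latitude spans 3600 × 30.87 = 111132 m; at latitude φ, 1° of longitude spans that × cos φ = 105783.8 m, so Δλ = -569.66 / 105783.8 × 3600 = -19.386″.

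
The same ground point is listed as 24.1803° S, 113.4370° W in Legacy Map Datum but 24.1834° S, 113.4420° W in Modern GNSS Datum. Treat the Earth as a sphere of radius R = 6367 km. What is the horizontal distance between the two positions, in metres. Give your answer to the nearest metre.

Δφ = -24.1834° − -24.1803° = -0.0031°; Δλ = -113.4420° − -113.4370° = -0.0050°.
1° along a meridian = πR/180 = 111125 m.
ΔN = Δφ × 111125 = -344.5 m; ΔE = Δλ × 111125 × cos(-24.1803°) = -0.0050 × 111125 × 0.912261 = -506.9 m.
Distance = √(ΔE² + ΔN²) = √((-506.9)² + (-344.5)²) = 612.9 m.

613 m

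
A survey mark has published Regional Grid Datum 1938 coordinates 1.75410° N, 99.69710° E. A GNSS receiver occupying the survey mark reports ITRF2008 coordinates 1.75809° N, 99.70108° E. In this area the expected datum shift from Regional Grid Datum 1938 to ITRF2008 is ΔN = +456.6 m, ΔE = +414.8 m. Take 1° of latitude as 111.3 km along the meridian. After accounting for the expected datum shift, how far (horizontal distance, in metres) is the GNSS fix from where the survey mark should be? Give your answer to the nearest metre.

Observed coordinate differences: Δφ = +0.00399°, Δλ = +0.00398°.
Converting to metres (1° lat = 111300 m, cos φ = 0.999531): observed ΔN = 444.1 m, observed ΔE = 442.8 m.
Subtracting the expected shift leaves a residual of 444.1 − (456.6) = -12.5 m north and 442.8 − (414.8) = 28.0 m east.
Residual distance = √((-12.5)² + 28.0²) = 30.6 m.

31 m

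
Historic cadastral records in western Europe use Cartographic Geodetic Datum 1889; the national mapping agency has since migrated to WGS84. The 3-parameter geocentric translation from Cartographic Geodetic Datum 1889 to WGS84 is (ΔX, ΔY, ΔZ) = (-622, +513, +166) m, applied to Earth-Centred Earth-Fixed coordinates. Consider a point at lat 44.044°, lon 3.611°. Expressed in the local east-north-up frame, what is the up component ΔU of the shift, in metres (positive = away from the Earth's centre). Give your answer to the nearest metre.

At φ = 44.044°, λ = 3.611°: sin φ = 0.695211, cos φ = 0.718806, sin λ = 0.062982, cos λ = 0.998015.
ΔU = cos φ cos λ·ΔX + cos φ sin λ·ΔY + sin φ·ΔZ = (0.718806)(0.998015)(-622) + (0.718806)(0.062982)(513) + (0.695211)(166) = -307.58 m.

ΔU = -308 m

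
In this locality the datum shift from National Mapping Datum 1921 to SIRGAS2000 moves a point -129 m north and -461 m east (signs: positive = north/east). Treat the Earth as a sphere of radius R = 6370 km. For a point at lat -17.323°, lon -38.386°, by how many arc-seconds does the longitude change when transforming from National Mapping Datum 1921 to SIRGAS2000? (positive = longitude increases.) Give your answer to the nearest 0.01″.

Δλ = -15.64″

At latitude -17.323°, cos φ = 0.954641.
One radian of longitude at latitude φ spans R cos φ, so Δλ = ΔE / (R cos φ) = -461.0 / (6370000 × 0.954641) = -7.5809e-05 rad = -15.637″.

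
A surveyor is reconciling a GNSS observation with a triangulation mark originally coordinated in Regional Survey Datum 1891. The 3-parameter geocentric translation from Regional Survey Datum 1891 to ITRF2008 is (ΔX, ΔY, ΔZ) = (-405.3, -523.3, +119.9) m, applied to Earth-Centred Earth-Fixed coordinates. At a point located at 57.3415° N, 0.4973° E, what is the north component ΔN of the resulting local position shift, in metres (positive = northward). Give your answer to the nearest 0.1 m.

At φ = 57.3415°, λ = 0.4973°: sin φ = 0.841902, cos φ = 0.539631, sin λ = 0.008679, cos λ = 0.999962.
ΔN = −sin φ cos λ·ΔX − sin φ sin λ·ΔY + cos φ·ΔZ = −(0.841902)(0.999962)(-405.3) − (0.841902)(0.008679)(-523.3) + (0.539631)(119.9) = 409.74 m.

ΔN = 409.7 m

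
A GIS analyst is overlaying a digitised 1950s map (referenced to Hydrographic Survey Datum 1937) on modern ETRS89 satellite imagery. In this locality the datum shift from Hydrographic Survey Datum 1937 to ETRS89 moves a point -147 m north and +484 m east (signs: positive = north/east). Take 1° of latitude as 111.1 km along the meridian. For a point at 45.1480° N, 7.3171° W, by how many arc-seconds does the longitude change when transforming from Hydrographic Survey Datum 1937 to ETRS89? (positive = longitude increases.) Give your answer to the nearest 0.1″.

At latitude 45.1480°, cos φ = 0.705278.
1° of longitude at this latitude = 111.1 × cos φ = 78.36 km, so Δλ = 484.0 / 78356.4 = 0.0061769° = 22.237″.

Δλ = 22.2″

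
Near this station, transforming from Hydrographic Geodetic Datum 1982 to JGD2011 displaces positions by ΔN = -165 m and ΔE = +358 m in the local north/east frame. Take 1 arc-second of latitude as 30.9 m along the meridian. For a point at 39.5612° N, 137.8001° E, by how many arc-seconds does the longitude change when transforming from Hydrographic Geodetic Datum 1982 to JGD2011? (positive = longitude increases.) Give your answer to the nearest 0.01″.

Δλ = 15.03″

At latitude 39.5612°, cos φ = 0.770945.
1″ of longitude at this latitude = 30.90 × cos φ = 23.8222 m, so Δλ = 358.0 / 23.8222 = 15.028″.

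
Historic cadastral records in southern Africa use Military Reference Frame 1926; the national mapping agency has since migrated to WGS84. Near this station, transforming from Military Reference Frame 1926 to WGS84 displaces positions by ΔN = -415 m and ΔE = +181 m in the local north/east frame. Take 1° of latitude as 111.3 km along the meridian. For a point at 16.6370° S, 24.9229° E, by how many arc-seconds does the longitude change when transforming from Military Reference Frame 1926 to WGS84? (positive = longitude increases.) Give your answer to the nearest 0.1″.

Δλ = 6.1″

At latitude -16.6370°, cos φ = 0.958138.
1° of longitude at this latitude = 111.3 × cos φ = 106.64 km, so Δλ = 181.0 / 106640.7 = 0.0016973° = 6.110″.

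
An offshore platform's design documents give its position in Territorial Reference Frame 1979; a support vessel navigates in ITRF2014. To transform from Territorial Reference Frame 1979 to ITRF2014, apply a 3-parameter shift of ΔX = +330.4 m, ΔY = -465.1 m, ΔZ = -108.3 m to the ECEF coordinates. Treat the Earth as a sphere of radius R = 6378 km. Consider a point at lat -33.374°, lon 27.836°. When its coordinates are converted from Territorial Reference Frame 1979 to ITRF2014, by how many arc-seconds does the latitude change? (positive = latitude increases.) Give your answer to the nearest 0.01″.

sin φ = -0.550102, cos φ = 0.835098, sin λ = 0.466942, cos λ = 0.884288.
North component: ΔN = −sin φ cos λ·ΔX − sin φ sin λ·ΔY + cos φ·ΔZ = −(-0.550102)(0.884288)(330.4) − (-0.550102)(0.466942)(-465.1) + (0.835098)(-108.3) = -49.19 m.
1° of latitude spans πR/180 = 111317 m, so Δφ = -49.19 / 111317 × 3600 = -1.591″.

Δφ = -1.59″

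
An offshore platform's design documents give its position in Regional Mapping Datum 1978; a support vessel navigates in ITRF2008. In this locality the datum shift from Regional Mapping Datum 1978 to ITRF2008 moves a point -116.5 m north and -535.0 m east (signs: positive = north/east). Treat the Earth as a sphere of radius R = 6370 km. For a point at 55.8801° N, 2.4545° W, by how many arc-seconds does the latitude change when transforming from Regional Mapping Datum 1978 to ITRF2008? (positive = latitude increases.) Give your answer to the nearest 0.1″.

On a sphere of radius R, 1 rad of latitude = R, so Δφ = ΔN / R = -116.5 / 6370000 = -1.8289e-05 rad = -3.772″.

Δφ = -3.8″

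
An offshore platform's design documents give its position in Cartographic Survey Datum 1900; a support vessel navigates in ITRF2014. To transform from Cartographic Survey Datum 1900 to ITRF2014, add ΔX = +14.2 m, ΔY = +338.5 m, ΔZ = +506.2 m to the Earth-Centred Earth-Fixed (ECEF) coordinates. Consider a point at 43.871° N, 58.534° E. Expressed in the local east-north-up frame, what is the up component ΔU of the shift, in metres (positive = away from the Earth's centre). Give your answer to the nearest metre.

The local up (radial) axis is (cos φ cos λ, cos φ sin λ, sin φ), giving ΔU = 5.344 + 208.141 + 350.815 = 564.30 m.

ΔU = 564 m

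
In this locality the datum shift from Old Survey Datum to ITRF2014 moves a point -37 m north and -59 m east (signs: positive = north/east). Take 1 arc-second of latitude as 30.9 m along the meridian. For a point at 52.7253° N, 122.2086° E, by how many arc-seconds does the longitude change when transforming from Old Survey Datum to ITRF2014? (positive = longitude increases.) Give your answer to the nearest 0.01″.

Δλ = -3.15″

At latitude 52.7253°, cos φ = 0.605637.
1″ of longitude at this latitude = 30.90 × cos φ = 18.7142 m, so Δλ = -59.0 / 18.7142 = -3.153″.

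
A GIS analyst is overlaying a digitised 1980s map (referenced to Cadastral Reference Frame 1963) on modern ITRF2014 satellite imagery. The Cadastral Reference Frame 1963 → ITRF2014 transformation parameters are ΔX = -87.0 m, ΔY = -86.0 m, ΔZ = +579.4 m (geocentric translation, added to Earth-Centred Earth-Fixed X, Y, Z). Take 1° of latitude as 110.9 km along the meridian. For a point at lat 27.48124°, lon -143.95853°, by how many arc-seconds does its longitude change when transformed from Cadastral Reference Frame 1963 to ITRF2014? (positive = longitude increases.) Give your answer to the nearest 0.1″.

sin φ = 0.461458, cos φ = 0.887162, sin λ = -0.588371, cos λ = -0.808591.
East component: ΔE = −sin λ·ΔX + cos λ·ΔY = −(-0.588371)(-87.0) + (-0.808591)(-86.0) = 18.35 m.
1° of latitude spans 110900 m; at latitude φ, 1° of longitude spans that × cos φ = 98386.3 m, so Δλ = 18.35 / 98386.3 × 3600 = 0.671″.

Δλ = 0.7″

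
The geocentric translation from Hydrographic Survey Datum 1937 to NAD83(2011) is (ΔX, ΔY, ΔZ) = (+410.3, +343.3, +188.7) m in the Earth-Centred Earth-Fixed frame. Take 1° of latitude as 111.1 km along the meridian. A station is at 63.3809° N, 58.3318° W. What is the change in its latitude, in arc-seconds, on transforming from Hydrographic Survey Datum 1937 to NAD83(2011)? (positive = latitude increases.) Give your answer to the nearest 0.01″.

Δφ = 4.96″

sin φ = 0.894005, cos φ = 0.448057, sin λ = -0.851103, cos λ = 0.524999.
North component: ΔN = −sin φ cos λ·ΔX − sin φ sin λ·ΔY + cos φ·ΔZ = −(0.894005)(0.524999)(410.3) − (0.894005)(-0.851103)(343.3) + (0.448057)(188.7) = 153.19 m.
1° of latitude spans 111100 m, so Δφ = 153.19 / 111100 × 3600 = 4.964″.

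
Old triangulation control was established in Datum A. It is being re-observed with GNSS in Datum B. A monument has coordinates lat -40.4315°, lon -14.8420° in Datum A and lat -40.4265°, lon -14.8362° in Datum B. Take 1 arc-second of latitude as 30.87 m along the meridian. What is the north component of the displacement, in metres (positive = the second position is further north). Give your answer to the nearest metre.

Δφ = -40.4265° − -40.4315° = +0.0050°; Δλ = -14.8362° − -14.8420° = +0.0058°.
1° of latitude = 3600 × 30.87 = 111132 m.
ΔN = Δφ × 111132 = 555.7 m; ΔE = Δλ × 111132 × cos(-40.4315°) = +0.0058 × 111132 × 0.761182 = 490.6 m.

ΔN = 556 m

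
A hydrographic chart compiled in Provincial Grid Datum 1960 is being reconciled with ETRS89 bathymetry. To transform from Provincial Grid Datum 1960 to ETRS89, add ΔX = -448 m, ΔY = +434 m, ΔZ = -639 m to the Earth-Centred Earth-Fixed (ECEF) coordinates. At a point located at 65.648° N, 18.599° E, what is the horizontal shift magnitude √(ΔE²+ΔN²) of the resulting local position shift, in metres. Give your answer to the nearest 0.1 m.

At φ = 65.648°, λ = 18.599°: sin φ = 0.911029, cos φ = 0.412341, sin λ = 0.318943, cos λ = 0.947774.
ΔE = −sin λ·ΔX + cos λ·ΔY = −(0.318943)·(-448) + (0.947774)·(434) = 554.22 m.
ΔN = −sin φ cos λ·ΔX − sin φ sin λ·ΔY + cos φ·ΔZ = −(0.911029)(0.947774)(-448) − (0.911029)(0.318943)(434) + (0.412341)(-639) = -2.77 m.
Horizontal magnitude = √(ΔE² + ΔN²) = √(554.22² + (-2.77)²) = 554.23 m.

554.2 m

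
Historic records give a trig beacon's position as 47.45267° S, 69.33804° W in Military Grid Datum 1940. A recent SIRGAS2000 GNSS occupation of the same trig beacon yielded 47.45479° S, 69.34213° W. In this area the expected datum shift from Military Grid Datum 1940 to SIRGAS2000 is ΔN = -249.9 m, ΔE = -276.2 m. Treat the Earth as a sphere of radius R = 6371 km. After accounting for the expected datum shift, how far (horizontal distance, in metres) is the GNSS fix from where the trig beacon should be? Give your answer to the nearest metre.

Observed coordinate differences: Δφ = -0.00212°, Δλ = -0.00409°.
Converting to metres (1° lat = 111195 m, cos φ = 0.676199): observed ΔN = -235.7 m, observed ΔE = -307.5 m.
Subtracting the expected shift leaves a residual of -235.7 − (-249.9) = 14.2 m north and -307.5 − (-276.2) = -31.3 m east.
Residual distance = √(14.2² + (-31.3)²) = 34.4 m.

34 m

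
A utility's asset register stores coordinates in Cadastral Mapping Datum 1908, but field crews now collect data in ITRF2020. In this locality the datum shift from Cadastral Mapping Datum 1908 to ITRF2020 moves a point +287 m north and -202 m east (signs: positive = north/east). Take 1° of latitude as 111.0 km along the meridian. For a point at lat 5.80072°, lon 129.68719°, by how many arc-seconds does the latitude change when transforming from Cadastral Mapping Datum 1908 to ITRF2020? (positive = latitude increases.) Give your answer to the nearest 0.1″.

1° of latitude = 111.0 km, so Δφ = 287.0 / 111000 = 0.0025856° = 9.308″.

Δφ = 9.3″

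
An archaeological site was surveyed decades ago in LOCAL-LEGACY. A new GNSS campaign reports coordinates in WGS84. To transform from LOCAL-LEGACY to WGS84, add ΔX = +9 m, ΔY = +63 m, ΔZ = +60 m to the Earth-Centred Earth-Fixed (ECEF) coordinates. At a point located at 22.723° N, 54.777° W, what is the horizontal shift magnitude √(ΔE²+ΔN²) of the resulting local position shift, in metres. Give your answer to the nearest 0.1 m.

85.3 m

At φ = 22.723°, λ = -54.777°: sin φ = 0.386276, cos φ = 0.922383, sin λ = -0.816913, cos λ = 0.576760.
ΔE = −sin λ·ΔX + cos λ·ΔY = −(-0.816913)·(9) + (0.576760)·(63) = 43.69 m.
ΔN = −sin φ cos λ·ΔX − sin φ sin λ·ΔY + cos φ·ΔZ = −(0.386276)(0.576760)(9) − (0.386276)(-0.816913)(63) + (0.922383)(60) = 73.22 m.
Horizontal magnitude = √(ΔE² + ΔN²) = √(43.69² + 73.22²) = 85.26 m.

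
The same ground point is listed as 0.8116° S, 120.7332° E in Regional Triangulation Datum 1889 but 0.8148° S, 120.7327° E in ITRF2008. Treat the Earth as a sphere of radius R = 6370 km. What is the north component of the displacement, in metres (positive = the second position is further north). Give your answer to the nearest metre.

ΔN = -356 m

Δφ = -0.8148° − -0.8116° = -0.0032°; Δλ = 120.7327° − 120.7332° = -0.0005°.
1° along a meridian = πR/180 = 111177 m.
ΔN = Δφ × 111177 = -355.8 m; ΔE = Δλ × 111177 × cos(-0.8116°) = -0.0005 × 111177 × 0.999900 = -55.6 m.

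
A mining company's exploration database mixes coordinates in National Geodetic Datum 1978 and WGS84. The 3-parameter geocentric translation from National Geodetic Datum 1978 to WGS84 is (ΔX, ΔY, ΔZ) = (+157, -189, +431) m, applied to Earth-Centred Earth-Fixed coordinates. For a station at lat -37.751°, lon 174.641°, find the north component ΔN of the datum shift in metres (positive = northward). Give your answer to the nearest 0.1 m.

At φ = -37.751°, λ = 174.641°: sin φ = -0.612231, cos φ = 0.790679, sin λ = 0.093396, cos λ = -0.995629.
ΔN = −sin φ cos λ·ΔX − sin φ sin λ·ΔY + cos φ·ΔZ = −(-0.612231)(-0.995629)(157) − (-0.612231)(0.093396)(-189) + (0.790679)(431) = 234.28 m.

ΔN = 234.3 m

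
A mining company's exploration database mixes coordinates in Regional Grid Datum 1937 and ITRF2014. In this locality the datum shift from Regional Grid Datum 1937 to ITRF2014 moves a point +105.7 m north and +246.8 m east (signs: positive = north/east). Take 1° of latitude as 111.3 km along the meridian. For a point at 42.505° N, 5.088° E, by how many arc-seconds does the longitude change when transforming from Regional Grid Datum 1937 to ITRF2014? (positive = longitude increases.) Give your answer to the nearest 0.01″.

Δλ = 10.83″

At latitude 42.505°, cos φ = 0.737218.
1° of longitude at this latitude = 111.3 × cos φ = 82.05 km, so Δλ = 246.8 / 82052.4 = 0.0030078° = 10.828″.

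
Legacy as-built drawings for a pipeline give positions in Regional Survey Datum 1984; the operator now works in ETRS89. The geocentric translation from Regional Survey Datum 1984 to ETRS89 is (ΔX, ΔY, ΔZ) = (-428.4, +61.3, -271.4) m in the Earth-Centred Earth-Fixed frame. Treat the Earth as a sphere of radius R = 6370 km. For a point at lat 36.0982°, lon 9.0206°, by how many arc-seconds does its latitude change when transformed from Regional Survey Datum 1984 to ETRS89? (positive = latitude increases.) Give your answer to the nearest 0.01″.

Δφ = 0.79″

sin φ = 0.589171, cos φ = 0.808008, sin λ = 0.156790, cos λ = 0.987632.
North component: ΔN = −sin φ cos λ·ΔX − sin φ sin λ·ΔY + cos φ·ΔZ = −(0.589171)(0.987632)(-428.4) − (0.589171)(0.156790)(61.3) + (0.808008)(-271.4) = 24.32 m.
1° of latitude spans πR/180 = 111177 m, so Δφ = 24.32 / 111177 × 3600 = 0.788″.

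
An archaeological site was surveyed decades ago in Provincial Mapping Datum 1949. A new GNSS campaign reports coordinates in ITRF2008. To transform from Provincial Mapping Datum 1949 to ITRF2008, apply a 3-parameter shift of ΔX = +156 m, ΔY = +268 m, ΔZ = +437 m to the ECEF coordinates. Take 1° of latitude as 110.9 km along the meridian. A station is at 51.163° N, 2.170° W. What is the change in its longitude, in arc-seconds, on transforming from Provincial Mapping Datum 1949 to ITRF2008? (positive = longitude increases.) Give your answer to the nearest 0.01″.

sin φ = 0.778933, cos φ = 0.627107, sin λ = -0.037865, cos λ = 0.999283.
East component: ΔE = −sin λ·ΔX + cos λ·ΔY = −(-0.037865)(156) + (0.999283)(268) = 273.71 m.
1° of latitude spans 110900 m; at latitude φ, 1° of longitude spans that × cos φ = 69546.2 m, so Δλ = 273.71 / 69546.2 × 3600 = 14.169″.

Δλ = 14.17″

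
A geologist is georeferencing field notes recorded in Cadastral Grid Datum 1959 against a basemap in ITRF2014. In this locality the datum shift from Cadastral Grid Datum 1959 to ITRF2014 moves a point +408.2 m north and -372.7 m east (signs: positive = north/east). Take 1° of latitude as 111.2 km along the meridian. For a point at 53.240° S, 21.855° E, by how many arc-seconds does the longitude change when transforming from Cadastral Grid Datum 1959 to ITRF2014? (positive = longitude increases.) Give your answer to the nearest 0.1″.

Δλ = -20.2″

At latitude -53.240°, cos φ = 0.598464.
1° of longitude at this latitude = 111.2 × cos φ = 66.55 km, so Δλ = -372.7 / 66549.2 = -0.0056004° = -20.161″.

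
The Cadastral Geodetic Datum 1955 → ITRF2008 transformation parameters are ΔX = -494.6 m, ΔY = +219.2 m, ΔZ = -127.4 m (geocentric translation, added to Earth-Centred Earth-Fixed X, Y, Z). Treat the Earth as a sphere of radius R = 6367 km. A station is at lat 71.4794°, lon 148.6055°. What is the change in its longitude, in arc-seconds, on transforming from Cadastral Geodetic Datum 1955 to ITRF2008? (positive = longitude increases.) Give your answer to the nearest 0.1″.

Δλ = 7.2″

sin φ = 0.948210, cos φ = 0.317646, sin λ = 0.520928, cos λ = -0.853601.
East component: ΔE = −sin λ·ΔX + cos λ·ΔY = −(0.520928)(-494.6) + (-0.853601)(219.2) = 70.54 m.
1° of latitude spans πR/180 = 111125 m; at latitude φ, 1° of longitude spans that × cos φ = 35298.4 m, so Δλ = 70.54 / 35298.4 × 3600 = 7.194″.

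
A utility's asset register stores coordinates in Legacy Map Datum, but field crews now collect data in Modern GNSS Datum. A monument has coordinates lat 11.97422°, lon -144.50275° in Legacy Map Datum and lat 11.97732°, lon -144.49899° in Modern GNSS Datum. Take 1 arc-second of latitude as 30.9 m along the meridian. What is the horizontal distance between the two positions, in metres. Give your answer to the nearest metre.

Δφ = 11.97732° − 11.97422° = +0.00310°; Δλ = -144.49899° − -144.50275° = +0.00376°.
1° of latitude = 3600 × 30.90 = 111240 m.
ΔN = Δφ × 111240 = 344.8 m; ΔE = Δλ × 111240 × cos(11.97422°) = +0.00376 × 111240 × 0.978241 = 409.2 m.
Distance = √(ΔE² + ΔN²) = √(409.2² + 344.8²) = 535.1 m.

535 m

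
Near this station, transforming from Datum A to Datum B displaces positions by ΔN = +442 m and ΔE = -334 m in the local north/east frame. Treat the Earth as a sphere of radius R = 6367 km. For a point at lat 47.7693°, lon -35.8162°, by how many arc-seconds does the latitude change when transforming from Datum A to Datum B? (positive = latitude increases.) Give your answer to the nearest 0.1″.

On a sphere of radius R, 1 rad of latitude = R, so Δφ = ΔN / R = 442.0 / 6367000 = 6.9420e-05 rad = 14.319″.

Δφ = 14.3″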